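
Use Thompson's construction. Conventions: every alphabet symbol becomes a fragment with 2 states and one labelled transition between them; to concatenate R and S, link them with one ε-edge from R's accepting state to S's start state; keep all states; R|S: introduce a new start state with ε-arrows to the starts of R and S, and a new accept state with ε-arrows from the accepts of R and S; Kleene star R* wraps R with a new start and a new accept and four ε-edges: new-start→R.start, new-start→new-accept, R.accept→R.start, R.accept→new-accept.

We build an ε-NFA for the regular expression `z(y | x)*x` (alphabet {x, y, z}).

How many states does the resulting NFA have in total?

12

Bottom-up over the parse tree:
Each of the 4 symbol leaves contributes a 2-state fragment.
  y | x : 6 states
  (y | x)* : 8 states
  z(y | x)*x : 12 states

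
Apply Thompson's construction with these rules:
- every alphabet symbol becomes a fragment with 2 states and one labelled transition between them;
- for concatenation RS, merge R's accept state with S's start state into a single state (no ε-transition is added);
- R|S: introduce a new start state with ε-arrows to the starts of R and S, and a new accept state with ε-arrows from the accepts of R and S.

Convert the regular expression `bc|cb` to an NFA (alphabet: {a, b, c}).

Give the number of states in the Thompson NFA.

8

Bottom-up over the parse tree:
Each of the 4 symbol leaves contributes a 2-state fragment.
  bc = 3 states
  cb = 3 states
  bc|cb = 8 states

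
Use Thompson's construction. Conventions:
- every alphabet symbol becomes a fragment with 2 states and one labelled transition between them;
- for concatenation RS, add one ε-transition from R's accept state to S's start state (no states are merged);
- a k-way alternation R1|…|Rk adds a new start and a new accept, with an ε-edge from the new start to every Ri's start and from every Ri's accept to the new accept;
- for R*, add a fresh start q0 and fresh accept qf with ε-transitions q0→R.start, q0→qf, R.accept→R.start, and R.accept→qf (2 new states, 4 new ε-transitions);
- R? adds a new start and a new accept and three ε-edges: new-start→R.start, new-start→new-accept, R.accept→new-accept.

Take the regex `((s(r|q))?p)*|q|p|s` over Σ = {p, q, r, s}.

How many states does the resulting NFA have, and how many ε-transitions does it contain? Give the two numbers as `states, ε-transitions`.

22, 21

Building bottom-up:
Each of the 7 symbol leaves contributes 2 states and 0 ε-transitions.
  r|q → 6 states, 4 ε-transitions
  s(r|q) → 8 states, 5 ε-transitions
  (s(r|q))? → 10 states, 8 ε-transitions
  (s(r|q))?p → 12 states, 9 ε-transitions
  ((s(r|q))?p)* → 14 states, 13 ε-transitions
  ((s(r|q))?p)*|q|p|s → 22 states, 21 ε-transitions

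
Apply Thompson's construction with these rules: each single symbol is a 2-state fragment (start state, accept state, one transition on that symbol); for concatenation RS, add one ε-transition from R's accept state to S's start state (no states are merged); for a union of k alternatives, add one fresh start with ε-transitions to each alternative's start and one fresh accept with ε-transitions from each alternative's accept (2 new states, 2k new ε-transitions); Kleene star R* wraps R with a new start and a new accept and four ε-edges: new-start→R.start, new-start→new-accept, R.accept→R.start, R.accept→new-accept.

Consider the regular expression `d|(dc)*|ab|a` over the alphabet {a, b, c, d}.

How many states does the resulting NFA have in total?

Bottom-up over the parse tree:
Each of the 6 symbol leaves contributes a 2-state fragment.
  dc = 4 states
  (dc)* = 6 states
  ab = 4 states
  d|(dc)*|ab|a = 16 states

16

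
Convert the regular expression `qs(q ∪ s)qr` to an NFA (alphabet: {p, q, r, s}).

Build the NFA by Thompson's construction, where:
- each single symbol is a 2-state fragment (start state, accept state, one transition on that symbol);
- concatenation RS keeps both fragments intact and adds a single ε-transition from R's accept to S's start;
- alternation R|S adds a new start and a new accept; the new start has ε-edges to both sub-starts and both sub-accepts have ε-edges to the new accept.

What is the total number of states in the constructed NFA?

Building bottom-up:
Each of the 6 symbol leaves contributes a 2-state fragment.
  q ∪ s → 6 states
  qs(q ∪ s)qr → 14 states

14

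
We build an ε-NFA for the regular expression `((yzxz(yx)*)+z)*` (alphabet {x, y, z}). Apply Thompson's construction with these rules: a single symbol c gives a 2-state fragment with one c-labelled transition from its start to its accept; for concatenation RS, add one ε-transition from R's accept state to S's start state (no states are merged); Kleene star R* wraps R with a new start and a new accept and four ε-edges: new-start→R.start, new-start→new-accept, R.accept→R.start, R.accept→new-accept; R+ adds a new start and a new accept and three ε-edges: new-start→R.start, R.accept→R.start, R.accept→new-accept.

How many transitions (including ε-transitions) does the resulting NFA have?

Per subexpression:
Each of the 7 symbol leaves contributes 1 transition (1 symbol, 0 ε).
  yx : 3 transitions (2 symbol, 1 ε)
  (yx)* : 7 transitions (2 symbol, 5 ε)
  yzxz(yx)* : 15 transitions (6 symbol, 9 ε)
  (yzxz(yx)*)+ : 18 transitions (6 symbol, 12 ε)
  (yzxz(yx)*)+z : 20 transitions (7 symbol, 13 ε)
  ((yzxz(yx)*)+z)* : 24 transitions (7 symbol, 17 ε)

24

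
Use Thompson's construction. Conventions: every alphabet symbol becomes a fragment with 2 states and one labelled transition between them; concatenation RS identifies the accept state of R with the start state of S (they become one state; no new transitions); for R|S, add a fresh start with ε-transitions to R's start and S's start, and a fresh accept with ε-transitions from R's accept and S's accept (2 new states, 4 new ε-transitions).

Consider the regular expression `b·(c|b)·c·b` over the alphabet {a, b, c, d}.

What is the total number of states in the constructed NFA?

9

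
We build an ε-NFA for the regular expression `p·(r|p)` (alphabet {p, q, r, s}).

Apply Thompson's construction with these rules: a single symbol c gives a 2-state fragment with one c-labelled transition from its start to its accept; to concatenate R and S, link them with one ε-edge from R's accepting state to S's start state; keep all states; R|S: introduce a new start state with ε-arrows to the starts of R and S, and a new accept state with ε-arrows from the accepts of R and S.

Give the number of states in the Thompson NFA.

8

Bottom-up over the parse tree:
Each of the 3 symbol leaves contributes a 2-state fragment.
  r|p : 6 states
  p·(r|p) : 8 states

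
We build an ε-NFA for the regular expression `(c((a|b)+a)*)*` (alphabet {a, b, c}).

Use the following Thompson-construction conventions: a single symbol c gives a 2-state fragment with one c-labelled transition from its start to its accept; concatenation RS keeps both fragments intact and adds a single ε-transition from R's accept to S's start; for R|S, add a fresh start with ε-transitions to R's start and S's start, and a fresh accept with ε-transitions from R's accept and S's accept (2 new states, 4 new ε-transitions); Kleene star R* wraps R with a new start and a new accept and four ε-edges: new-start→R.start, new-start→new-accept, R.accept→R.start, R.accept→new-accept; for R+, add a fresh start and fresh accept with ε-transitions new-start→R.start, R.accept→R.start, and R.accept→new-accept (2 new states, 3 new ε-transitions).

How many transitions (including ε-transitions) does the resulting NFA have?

21

Building bottom-up:
Each of the 4 symbol leaves contributes 1 transition (1 symbol, 0 ε).
  a|b : 6 transitions (2 symbol, 4 ε)
  (a|b)+ : 9 transitions (2 symbol, 7 ε)
  (a|b)+a : 11 transitions (3 symbol, 8 ε)
  ((a|b)+a)* : 15 transitions (3 symbol, 12 ε)
  c((a|b)+a)* : 17 transitions (4 symbol, 13 ε)
  (c((a|b)+a)*)* : 21 transitions (4 symbol, 17 ε)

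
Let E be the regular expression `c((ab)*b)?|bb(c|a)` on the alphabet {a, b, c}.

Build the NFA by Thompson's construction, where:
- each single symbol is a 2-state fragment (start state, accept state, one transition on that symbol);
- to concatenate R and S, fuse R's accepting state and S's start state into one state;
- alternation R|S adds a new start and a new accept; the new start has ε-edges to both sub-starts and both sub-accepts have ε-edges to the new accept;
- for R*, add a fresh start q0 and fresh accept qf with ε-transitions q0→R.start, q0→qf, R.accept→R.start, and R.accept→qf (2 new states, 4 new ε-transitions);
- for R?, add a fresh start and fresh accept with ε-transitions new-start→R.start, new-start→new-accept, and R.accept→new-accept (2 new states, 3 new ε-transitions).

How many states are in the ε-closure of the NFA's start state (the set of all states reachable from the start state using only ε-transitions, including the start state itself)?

Let C(F) = |ε-closure(F.start)| within fragment F, and note whether F accepts ε. Symbol fragments have C = 1 and do not accept ε. Then:
  ab : |closure| equals the left operand's closure size = 1 (its accept is not ε-reachable, so the closure stops there)
  (ab)* : the star's fresh start ε-reaches both the body's start and the fresh accept: |closure| = 2 + 1 = 3
  (ab)*b : the left operand accepts ε, so the closure extends into the next operand (the shared merged state is already counted); |closure| = 3 + (1−1) = 3
  ((ab)*b)? : new start has ε-edges to the inner start and to the new accept, so |closure| = 2 + 3 = 5
  c((ab)*b)? : |closure| equals the left operand's closure size = 1 (its accept is not ε-reachable, so the closure stops there)
  c|a : new start ε-reaches every alternative's start; none of them accept ε, so the new accept is not reached: |closure| = 1 + 1 + 1 = 3
  bb(c|a) : same as the first factor's closure: |closure| = 1
  c((ab)*b)?|bb(c|a) : new start ε-reaches every alternative's start; none of them accept ε, so the new accept is not reached: |closure| = 1 + 1 + 1 = 3

3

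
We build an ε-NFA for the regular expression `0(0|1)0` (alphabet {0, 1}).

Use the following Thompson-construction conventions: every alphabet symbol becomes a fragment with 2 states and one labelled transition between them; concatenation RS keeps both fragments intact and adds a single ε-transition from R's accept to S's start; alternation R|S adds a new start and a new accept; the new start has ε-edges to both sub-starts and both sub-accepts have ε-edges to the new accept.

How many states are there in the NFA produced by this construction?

10

Recursing over subexpressions:
Each of the 4 symbol leaves contributes a 2-state fragment.
  0|1 — 6 states
  0(0|1)0 — 10 states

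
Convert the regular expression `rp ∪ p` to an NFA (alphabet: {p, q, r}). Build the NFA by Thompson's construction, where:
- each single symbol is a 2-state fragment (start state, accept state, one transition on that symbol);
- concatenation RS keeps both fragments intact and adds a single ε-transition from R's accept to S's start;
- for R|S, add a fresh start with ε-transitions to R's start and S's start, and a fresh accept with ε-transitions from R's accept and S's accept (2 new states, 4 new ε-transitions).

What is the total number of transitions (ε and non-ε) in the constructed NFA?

Bottom-up over the parse tree:
Each of the 3 symbol leaves contributes 1 transition (1 symbol, 0 ε).
  rp = 3 transitions (2 symbol, 1 ε)
  rp ∪ p = 8 transitions (3 symbol, 5 ε)

8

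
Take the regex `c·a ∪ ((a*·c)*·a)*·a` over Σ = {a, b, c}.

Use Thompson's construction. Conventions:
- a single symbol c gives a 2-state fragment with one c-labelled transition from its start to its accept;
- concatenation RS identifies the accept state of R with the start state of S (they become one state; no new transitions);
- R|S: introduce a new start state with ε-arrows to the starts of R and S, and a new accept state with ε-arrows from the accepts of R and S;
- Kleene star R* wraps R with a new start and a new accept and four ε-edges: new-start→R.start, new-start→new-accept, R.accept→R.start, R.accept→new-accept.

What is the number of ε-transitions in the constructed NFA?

16

Bottom-up over the parse tree:
Each of the 6 symbol leaves contributes 0 ε-transitions.
  c·a — 0 ε-transitions
  a* — 4 ε-transitions
  a*·c — 4 ε-transitions
  (a*·c)* — 8 ε-transitions
  (a*·c)*·a — 8 ε-transitions
  ((a*·c)*·a)* — 12 ε-transitions
  ((a*·c)*·a)*·a — 12 ε-transitions
  c·a ∪ ((a*·c)*·a)*·a — 16 ε-transitions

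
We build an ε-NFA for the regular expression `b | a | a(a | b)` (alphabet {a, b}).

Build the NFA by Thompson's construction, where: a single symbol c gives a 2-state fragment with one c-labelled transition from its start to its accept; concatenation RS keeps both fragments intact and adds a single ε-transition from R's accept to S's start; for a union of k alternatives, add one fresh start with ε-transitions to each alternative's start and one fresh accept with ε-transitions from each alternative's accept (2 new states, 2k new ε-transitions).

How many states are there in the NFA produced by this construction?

14

By structural recursion:
Each of the 5 symbol leaves contributes a 2-state fragment.
  a | b : 6 states
  a(a | b) : 8 states
  b | a | a(a | b) : 14 states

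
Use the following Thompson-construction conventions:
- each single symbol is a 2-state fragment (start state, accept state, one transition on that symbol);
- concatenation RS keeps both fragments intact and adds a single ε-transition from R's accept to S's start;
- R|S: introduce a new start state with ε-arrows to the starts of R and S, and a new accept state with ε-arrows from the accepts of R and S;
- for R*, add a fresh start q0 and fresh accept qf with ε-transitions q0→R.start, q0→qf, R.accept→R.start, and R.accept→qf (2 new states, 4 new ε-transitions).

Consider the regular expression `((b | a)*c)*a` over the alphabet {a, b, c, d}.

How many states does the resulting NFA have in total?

14

Building bottom-up:
Each of the 4 symbol leaves contributes a 2-state fragment.
  b | a = 6 states
  (b | a)* = 8 states
  (b | a)*c = 10 states
  ((b | a)*c)* = 12 states
  ((b | a)*c)*a = 14 states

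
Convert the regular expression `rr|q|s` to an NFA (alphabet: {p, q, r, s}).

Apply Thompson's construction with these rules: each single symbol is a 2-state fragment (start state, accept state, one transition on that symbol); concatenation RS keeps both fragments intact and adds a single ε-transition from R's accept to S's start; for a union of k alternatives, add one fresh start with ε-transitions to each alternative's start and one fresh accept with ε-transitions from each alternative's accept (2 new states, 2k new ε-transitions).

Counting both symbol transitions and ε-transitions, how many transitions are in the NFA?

11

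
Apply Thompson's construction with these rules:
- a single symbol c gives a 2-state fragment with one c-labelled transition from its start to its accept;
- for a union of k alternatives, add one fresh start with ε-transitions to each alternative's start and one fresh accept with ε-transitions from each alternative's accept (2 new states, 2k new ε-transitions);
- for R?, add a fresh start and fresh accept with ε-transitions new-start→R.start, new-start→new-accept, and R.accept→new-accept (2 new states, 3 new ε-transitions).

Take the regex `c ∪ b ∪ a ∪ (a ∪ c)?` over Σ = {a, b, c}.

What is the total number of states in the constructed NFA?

By structural recursion:
Each of the 5 symbol leaves contributes a 2-state fragment.
  a ∪ c → 6 states
  (a ∪ c)? → 8 states
  c ∪ b ∪ a ∪ (a ∪ c)? → 16 states

16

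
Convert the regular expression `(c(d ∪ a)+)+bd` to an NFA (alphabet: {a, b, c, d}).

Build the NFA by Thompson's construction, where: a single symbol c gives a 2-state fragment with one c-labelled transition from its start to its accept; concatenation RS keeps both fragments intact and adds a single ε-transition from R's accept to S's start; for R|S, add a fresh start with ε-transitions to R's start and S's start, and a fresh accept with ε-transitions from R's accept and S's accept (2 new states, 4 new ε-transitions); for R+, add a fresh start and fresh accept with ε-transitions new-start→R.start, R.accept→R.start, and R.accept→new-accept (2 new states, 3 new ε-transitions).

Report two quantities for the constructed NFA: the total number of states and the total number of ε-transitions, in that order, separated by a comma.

16, 13

Bottom-up over the parse tree:
Each of the 5 symbol leaves contributes 2 states and 0 ε-transitions.
  d ∪ a = 6 states, 4 ε-transitions
  (d ∪ a)+ = 8 states, 7 ε-transitions
  c(d ∪ a)+ = 10 states, 8 ε-transitions
  (c(d ∪ a)+)+ = 12 states, 11 ε-transitions
  (c(d ∪ a)+)+bd = 16 states, 13 ε-transitions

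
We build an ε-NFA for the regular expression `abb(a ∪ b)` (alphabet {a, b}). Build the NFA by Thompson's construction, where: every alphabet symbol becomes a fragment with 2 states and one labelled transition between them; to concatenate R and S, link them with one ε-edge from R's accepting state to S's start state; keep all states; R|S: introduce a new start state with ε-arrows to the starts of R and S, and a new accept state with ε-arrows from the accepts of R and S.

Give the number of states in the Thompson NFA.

Per subexpression:
Each of the 5 symbol leaves contributes a 2-state fragment.
  a ∪ b = 6 states
  abb(a ∪ b) = 12 states

12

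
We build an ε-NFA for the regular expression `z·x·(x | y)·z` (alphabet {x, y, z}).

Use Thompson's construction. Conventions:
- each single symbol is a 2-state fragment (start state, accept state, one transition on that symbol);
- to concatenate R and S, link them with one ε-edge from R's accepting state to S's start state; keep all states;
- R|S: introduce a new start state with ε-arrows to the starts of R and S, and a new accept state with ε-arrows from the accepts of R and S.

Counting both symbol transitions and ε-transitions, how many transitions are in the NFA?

Per subexpression:
Each of the 5 symbol leaves contributes 1 transition (1 symbol, 0 ε).
  x | y → 6 transitions (2 symbol, 4 ε)
  z·x·(x | y)·z → 12 transitions (5 symbol, 7 ε)

12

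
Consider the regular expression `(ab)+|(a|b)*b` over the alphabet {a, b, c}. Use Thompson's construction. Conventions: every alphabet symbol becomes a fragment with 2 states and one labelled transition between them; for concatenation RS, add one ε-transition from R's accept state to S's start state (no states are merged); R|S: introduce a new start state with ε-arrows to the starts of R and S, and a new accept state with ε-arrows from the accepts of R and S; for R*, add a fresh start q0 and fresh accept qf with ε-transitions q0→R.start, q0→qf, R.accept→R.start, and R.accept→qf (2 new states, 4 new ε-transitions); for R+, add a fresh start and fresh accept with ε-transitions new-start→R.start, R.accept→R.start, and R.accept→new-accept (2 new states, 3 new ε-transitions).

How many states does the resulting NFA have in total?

18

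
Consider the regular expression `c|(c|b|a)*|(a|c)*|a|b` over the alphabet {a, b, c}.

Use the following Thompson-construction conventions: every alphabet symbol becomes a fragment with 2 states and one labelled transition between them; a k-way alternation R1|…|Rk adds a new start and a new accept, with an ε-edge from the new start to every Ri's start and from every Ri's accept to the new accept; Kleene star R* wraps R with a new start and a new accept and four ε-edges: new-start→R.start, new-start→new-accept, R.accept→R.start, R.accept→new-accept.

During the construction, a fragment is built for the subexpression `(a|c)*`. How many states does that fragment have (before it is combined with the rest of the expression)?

Fragment for `(a|c)*`:
Each of the 2 symbol leaves contributes a 2-state fragment.
  a|c — 6 states
  (a|c)* — 8 states

8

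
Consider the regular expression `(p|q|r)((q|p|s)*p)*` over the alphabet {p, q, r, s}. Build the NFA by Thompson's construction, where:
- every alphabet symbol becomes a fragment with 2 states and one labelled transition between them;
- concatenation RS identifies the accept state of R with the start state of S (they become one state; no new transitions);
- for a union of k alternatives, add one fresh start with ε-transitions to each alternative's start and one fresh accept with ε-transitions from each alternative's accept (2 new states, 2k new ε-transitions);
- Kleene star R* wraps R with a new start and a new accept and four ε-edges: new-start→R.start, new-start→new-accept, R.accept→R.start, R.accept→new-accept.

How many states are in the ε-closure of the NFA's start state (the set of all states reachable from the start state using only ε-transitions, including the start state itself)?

Work bottom-up. For each fragment F, track |ε-closure(F.start)| and whether F's accept lies in that closure (i.e. whether F accepts ε). A single-symbol fragment has closure size 1 and does not accept ε.
  p|q|r → new start ε-reaches every alternative's start; none of them accept ε, so the new accept is not reached: C = 1 + 1 + 1 + 1 = 4
  q|p|s → C = 1 + 1 + 1 + 1 = 4 (the new accept is not ε-reachable since no branch accepts ε)
  (q|p|s)* → new start has ε-edges to the inner start and to the new accept, so C = 2 + 4 = 6
  (q|p|s)*p → C = 6 + (1−1) = 6 (closure spills across the concat boundary because the left factor accepts ε)
  ((q|p|s)*p)* → the star's fresh start ε-reaches both the body's start and the fresh accept: C = 2 + 6 = 8
  (p|q|r)((q|p|s)*p)* → C equals the left operand's closure size = 4 (its accept is not ε-reachable, so the closure stops there)

4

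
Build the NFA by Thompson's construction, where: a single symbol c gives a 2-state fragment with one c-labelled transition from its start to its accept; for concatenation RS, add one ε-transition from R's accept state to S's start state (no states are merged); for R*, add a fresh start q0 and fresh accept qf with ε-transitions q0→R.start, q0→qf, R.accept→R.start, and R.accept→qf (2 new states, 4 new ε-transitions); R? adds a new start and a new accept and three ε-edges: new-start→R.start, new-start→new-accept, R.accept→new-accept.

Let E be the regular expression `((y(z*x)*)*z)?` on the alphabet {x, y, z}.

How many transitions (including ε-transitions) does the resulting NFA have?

22

Building bottom-up:
Each of the 4 symbol leaves contributes 1 transition (1 symbol, 0 ε).
  z* → 5 transitions (1 symbol, 4 ε)
  z*x → 7 transitions (2 symbol, 5 ε)
  (z*x)* → 11 transitions (2 symbol, 9 ε)
  y(z*x)* → 13 transitions (3 symbol, 10 ε)
  (y(z*x)*)* → 17 transitions (3 symbol, 14 ε)
  (y(z*x)*)*z → 19 transitions (4 symbol, 15 ε)
  ((y(z*x)*)*z)? → 22 transitions (4 symbol, 18 ε)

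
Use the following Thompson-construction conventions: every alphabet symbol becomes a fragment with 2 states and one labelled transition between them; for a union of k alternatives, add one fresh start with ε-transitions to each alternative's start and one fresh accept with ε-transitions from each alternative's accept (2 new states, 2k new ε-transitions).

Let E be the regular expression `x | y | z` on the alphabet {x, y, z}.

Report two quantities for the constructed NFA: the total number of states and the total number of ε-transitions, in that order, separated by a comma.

8, 6

Bottom-up over the parse tree:
Each of the 3 symbol leaves contributes 2 states and 0 ε-transitions.
  x | y | z = 8 states, 6 ε-transitions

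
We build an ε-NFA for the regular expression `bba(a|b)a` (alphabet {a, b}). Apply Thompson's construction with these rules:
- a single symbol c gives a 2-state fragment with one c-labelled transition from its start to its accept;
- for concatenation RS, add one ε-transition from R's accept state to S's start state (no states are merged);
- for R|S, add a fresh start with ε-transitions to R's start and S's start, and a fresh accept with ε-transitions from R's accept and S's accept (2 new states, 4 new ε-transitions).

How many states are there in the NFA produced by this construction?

14

By structural recursion:
Each of the 6 symbol leaves contributes a 2-state fragment.
  a|b : 6 states
  bba(a|b)a : 14 states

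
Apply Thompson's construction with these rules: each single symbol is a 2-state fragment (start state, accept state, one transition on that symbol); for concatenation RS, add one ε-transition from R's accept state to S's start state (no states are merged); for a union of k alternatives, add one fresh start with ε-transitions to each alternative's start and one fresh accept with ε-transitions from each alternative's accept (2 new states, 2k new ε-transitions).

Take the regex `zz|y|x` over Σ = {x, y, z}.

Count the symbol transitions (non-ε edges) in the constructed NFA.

4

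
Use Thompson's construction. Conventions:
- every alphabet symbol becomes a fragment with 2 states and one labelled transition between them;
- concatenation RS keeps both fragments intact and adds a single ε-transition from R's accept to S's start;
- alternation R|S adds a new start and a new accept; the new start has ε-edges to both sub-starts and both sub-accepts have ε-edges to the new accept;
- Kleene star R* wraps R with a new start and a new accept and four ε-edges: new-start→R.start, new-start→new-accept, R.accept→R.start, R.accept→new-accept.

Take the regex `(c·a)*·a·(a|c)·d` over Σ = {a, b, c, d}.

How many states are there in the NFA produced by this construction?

16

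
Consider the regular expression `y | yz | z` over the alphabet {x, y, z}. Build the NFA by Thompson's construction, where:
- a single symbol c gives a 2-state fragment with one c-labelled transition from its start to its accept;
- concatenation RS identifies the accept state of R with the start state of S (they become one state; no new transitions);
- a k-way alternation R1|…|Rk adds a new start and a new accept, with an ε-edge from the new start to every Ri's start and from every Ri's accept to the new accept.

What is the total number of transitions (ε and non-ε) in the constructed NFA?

Per subexpression:
Each of the 4 symbol leaves contributes 1 transition (1 symbol, 0 ε).
  yz : 2 transitions (2 symbol, 0 ε)
  y | yz | z : 10 transitions (4 symbol, 6 ε)

10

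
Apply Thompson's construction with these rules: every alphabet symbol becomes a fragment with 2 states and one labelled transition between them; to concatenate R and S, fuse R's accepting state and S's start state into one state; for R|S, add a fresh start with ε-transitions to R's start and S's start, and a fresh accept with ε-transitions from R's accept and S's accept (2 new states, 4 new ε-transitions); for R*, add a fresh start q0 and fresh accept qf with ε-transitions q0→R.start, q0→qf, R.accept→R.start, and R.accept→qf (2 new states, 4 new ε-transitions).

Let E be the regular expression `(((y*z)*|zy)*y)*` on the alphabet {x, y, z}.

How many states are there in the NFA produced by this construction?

17

Bottom-up over the parse tree:
Each of the 5 symbol leaves contributes a 2-state fragment.
  y* = 4 states
  y*z = 5 states
  (y*z)* = 7 states
  zy = 3 states
  (y*z)*|zy = 12 states
  ((y*z)*|zy)* = 14 states
  ((y*z)*|zy)*y = 15 states
  (((y*z)*|zy)*y)* = 17 states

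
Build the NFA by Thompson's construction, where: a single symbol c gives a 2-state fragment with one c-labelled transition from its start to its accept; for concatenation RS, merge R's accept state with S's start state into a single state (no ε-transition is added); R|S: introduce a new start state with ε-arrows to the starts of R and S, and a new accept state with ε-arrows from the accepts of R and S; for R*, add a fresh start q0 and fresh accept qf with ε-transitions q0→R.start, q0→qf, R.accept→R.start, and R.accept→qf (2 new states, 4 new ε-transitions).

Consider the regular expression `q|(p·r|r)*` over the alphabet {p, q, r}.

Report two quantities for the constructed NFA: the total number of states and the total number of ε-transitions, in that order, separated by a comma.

Per subexpression:
Each of the 4 symbol leaves contributes 2 states and 0 ε-transitions.
  p·r → 3 states, 0 ε-transitions
  p·r|r → 7 states, 4 ε-transitions
  (p·r|r)* → 9 states, 8 ε-transitions
  q|(p·r|r)* → 13 states, 12 ε-transitions

13, 12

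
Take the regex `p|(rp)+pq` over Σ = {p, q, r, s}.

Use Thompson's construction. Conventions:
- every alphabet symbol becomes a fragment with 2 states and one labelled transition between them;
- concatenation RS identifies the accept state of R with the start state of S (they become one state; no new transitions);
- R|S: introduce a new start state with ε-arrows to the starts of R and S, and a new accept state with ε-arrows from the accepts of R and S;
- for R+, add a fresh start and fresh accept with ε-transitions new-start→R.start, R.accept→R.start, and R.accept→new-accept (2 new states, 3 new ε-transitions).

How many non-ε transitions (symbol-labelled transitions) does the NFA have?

Building bottom-up:
Each of the 5 symbol leaves contributes exactly 1 symbol transition.
  rp — 2 symbol transitions
  (rp)+ — 2 symbol transitions
  (rp)+pq — 4 symbol transitions
  p|(rp)+pq — 5 symbol transitions

5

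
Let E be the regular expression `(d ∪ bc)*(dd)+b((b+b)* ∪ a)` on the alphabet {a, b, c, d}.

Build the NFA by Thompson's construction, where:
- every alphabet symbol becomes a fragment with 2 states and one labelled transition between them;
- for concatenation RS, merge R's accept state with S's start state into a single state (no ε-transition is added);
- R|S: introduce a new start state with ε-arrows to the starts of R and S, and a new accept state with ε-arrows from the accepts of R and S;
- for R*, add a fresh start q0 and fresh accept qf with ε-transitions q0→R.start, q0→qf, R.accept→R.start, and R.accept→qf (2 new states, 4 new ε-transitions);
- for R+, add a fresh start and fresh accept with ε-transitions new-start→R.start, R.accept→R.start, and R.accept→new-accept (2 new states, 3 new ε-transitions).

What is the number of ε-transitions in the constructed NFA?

22

Bottom-up over the parse tree:
Each of the 9 symbol leaves contributes 0 ε-transitions.
  bc = 0 ε-transitions
  d ∪ bc = 4 ε-transitions
  (d ∪ bc)* = 8 ε-transitions
  dd = 0 ε-transitions
  (dd)+ = 3 ε-transitions
  b+ = 3 ε-transitions
  b+b = 3 ε-transitions
  (b+b)* = 7 ε-transitions
  (b+b)* ∪ a = 11 ε-transitions
  (d ∪ bc)*(dd)+b((b+b)* ∪ a) = 22 ε-transitions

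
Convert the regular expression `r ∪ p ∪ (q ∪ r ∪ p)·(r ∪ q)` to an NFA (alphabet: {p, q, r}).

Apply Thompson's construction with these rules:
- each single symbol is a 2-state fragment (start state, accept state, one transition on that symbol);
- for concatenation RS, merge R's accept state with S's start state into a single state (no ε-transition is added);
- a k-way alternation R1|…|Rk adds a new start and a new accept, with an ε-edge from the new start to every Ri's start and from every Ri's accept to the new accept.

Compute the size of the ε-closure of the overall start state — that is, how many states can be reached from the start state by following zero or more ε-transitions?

Compute the ε-closure size of each fragment's start state recursively; a symbol fragment's start has no outgoing ε-edge, so its closure is just itself (size 1).
  q ∪ r ∪ p → C = 1 + 1 + 1 + 1 = 4 (the new accept is not ε-reachable since no branch accepts ε)
  r ∪ q → C = 1 + 1 + 1 = 3 (the new accept is not ε-reachable since no branch accepts ε)
  (q ∪ r ∪ p)·(r ∪ q) → C equals the left operand's closure size = 4 (its accept is not ε-reachable, so the closure stops there)
  r ∪ p ∪ (q ∪ r ∪ p)·(r ∪ q) → C = 1 + 1 + 1 + 4 = 7 (the new accept is not ε-reachable since no branch accepts ε)

7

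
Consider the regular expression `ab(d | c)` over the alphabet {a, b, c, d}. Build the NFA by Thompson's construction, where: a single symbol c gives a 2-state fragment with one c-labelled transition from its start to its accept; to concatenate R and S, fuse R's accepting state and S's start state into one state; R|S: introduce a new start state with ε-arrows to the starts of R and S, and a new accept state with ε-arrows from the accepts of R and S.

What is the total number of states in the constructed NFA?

8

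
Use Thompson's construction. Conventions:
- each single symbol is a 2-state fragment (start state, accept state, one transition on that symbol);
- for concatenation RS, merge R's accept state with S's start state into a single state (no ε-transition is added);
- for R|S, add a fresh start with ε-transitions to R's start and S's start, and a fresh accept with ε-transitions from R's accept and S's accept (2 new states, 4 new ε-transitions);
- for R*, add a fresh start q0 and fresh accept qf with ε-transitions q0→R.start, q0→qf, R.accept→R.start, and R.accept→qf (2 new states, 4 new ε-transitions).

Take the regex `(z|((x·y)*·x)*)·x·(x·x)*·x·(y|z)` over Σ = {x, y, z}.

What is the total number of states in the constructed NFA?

23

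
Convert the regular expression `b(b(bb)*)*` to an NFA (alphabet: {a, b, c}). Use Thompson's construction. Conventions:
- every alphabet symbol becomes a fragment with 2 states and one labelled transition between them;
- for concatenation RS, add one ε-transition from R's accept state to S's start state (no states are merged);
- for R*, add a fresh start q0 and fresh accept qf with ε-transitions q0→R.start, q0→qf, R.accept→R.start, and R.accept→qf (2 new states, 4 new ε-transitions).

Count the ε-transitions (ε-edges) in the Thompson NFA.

11

By structural recursion:
Each of the 4 symbol leaves contributes 0 ε-transitions.
  bb = 1 ε-transition
  (bb)* = 5 ε-transitions
  b(bb)* = 6 ε-transitions
  (b(bb)*)* = 10 ε-transitions
  b(b(bb)*)* = 11 ε-transitions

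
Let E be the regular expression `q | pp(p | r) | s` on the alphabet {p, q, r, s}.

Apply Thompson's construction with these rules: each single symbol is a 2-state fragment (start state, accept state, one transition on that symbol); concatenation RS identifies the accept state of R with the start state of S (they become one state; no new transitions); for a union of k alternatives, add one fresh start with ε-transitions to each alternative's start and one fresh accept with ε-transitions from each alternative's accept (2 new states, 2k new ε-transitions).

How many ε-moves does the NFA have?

10

By structural recursion:
Each of the 6 symbol leaves contributes 0 ε-transitions.
  p | r → 4 ε-transitions
  pp(p | r) → 4 ε-transitions
  q | pp(p | r) | s → 10 ε-transitions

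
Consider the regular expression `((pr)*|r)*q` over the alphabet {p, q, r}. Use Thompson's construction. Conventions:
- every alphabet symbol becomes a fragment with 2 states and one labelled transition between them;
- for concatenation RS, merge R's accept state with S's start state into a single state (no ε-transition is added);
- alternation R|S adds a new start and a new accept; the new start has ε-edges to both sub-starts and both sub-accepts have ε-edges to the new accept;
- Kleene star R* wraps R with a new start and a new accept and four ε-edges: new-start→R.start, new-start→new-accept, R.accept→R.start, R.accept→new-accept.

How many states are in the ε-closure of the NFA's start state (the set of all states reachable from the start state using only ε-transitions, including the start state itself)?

Compute the ε-closure size of each fragment's start state recursively; a symbol fragment's start has no outgoing ε-edge, so its closure is just itself (size 1).
  pr — C equals the left operand's closure size = 1 (its accept is not ε-reachable, so the closure stops there)
  (pr)* — the star's fresh start ε-reaches both the body's start and the fresh accept: C = 2 + 1 = 3
  (pr)*|r — C = 1 (new start) + (3 + 1) + 1 (new accept, since some branch ε-reaches its own accept) = 6
  ((pr)*|r)* — new start has ε-edges to the inner start and to the new accept, so C = 2 + 6 = 8
  ((pr)*|r)*q — C = 8 + (1−1) = 8 (closure spills across the concat boundary because the left factor accepts ε)

8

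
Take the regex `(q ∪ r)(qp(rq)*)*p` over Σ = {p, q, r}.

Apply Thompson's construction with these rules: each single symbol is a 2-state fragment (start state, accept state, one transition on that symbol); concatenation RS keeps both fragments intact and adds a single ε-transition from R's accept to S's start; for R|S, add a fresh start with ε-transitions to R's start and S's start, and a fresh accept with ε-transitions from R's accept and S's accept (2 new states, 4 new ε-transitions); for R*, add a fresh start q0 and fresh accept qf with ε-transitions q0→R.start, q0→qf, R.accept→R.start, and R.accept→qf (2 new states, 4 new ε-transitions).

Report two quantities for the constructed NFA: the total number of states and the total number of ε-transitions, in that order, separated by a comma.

Per subexpression:
Each of the 7 symbol leaves contributes 2 states and 0 ε-transitions.
  q ∪ r — 6 states, 4 ε-transitions
  rq — 4 states, 1 ε-transition
  (rq)* — 6 states, 5 ε-transitions
  qp(rq)* — 10 states, 7 ε-transitions
  (qp(rq)*)* — 12 states, 11 ε-transitions
  (q ∪ r)(qp(rq)*)*p — 20 states, 17 ε-transitions

20, 17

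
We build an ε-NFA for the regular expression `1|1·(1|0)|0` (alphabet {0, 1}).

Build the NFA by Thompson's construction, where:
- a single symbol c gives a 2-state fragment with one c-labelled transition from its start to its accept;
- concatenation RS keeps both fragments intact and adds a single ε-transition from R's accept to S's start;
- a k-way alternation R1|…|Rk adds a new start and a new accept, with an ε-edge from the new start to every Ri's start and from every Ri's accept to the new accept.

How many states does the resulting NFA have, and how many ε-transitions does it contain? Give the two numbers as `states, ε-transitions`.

14, 11

By structural recursion:
Each of the 5 symbol leaves contributes 2 states and 0 ε-transitions.
  1|0 — 6 states, 4 ε-transitions
  1·(1|0) — 8 states, 5 ε-transitions
  1|1·(1|0)|0 — 14 states, 11 ε-transitions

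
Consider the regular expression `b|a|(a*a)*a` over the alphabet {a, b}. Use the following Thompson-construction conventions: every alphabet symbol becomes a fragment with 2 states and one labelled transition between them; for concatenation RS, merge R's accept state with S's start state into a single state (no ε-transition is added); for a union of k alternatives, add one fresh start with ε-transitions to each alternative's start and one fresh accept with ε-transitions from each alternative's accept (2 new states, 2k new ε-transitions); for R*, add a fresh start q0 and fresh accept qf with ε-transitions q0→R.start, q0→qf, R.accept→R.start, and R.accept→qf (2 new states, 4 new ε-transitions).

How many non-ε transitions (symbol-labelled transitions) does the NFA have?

By structural recursion:
Each of the 5 symbol leaves contributes exactly 1 symbol transition.
  a* : 1 symbol transition
  a*a : 2 symbol transitions
  (a*a)* : 2 symbol transitions
  (a*a)*a : 3 symbol transitions
  b|a|(a*a)*a : 5 symbol transitions

5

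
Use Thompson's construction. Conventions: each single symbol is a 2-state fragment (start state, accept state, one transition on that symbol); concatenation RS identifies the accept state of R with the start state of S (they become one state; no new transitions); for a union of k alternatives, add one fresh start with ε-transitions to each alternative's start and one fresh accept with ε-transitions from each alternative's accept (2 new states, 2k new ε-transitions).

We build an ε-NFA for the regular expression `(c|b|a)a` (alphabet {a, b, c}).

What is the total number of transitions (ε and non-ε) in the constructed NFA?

10

Per subexpression:
Each of the 4 symbol leaves contributes 1 transition (1 symbol, 0 ε).
  c|b|a — 9 transitions (3 symbol, 6 ε)
  (c|b|a)a — 10 transitions (4 symbol, 6 ε)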